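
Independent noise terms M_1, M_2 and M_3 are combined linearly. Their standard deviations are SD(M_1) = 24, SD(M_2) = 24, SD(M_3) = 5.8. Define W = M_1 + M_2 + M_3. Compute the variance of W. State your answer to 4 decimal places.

Var(M_1) = 576, Var(M_2) = 576, Var(M_3) = 33.64
By independence, Var(W) = (1)²Var(M_1) + (1)²Var(M_2) + (1)²Var(M_3)
= (1)²·576 + (1)²·576 + (1)²·33.64 = 1185.64

1185.6400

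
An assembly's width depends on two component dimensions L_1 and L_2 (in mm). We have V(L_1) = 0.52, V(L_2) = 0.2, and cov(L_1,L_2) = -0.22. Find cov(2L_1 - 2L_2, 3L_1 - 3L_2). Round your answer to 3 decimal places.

6.960

cov(2L_1 - 2L_2, 3L_1 - 3L_2) = (2)(3)V(L_1) + (-2)(-3)V(L_2) + [(2)(-3) + (-2)(3)]cov(L_1,L_2)
= 6·0.52 + 6·0.2 + -12·-0.22 = 6.96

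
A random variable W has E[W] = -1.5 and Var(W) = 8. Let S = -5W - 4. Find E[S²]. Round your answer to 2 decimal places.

E[-5W - 4] = -5·-1.5 − 4 = 3.5
Var(-5W - 4) = (-5)²·8 = 200
E[S²] = Var(S) + (E[S])² = 200 + (3.5)² = 212.25

212.25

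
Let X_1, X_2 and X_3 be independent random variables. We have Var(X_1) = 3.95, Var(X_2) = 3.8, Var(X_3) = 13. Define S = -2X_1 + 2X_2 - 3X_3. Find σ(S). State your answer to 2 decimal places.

12.17

By independence, Var(S) = (-2)²Var(X_1) + (2)²Var(X_2) + (-3)²Var(X_3)
= (-2)²·3.95 + (2)²·3.8 + (-3)²·13 = 148
σ(S) = √148 ≈ 12.17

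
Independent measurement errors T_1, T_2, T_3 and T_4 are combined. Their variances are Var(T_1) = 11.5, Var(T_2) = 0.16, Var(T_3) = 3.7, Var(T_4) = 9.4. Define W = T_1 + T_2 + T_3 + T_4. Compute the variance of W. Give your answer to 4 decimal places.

By independence, Var(W) = (1)²Var(T_1) + (1)²Var(T_2) + (1)²Var(T_3) + (1)²Var(T_4)
= (1)²·11.5 + (1)²·0.16 + (1)²·3.7 + (1)²·9.4 = 24.76

24.7600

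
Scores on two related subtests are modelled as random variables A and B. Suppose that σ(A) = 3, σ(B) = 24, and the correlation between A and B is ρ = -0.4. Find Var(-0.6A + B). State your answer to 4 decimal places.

613.8000

Var(A) = (3)² = 9;  Var(B) = (24)² = 576
Cov(A,B) = ρ·σ(A)·σ(B) = -0.4·3·24 = -28.8
Var(-0.6A + B) = (-0.6)²·Var(A) + (1)²·Var(B) + 2·(-0.6)·(1)·Cov(A,B)
= 0.36·9 + 1·576 + -1.2·-28.8 = 613.8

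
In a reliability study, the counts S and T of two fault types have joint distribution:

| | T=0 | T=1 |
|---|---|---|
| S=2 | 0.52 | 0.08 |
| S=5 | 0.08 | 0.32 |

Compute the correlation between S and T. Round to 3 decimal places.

0.667

E[S] = 3.2,  E[T] = 0.4
E[ST] = 1.76
Cov(S,T) = E[ST] − E[S]E[T] = 1.76 − (3.2)(0.4) = 0.48
var(S) = 2.16,  var(T) = 0.24
ρ = 0.48 / √(2.16·0.24) ≈ 0.667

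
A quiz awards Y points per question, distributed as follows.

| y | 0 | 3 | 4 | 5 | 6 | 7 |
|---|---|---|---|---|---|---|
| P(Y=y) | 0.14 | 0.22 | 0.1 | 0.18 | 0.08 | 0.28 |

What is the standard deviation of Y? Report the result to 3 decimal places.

2.307

E[Y] = (0)(0.14) + (3)(0.22) + (4)(0.1) + (5)(0.18) + (6)(0.08) + (7)(0.28) = 4.4
E[Y²] = (0)²(0.14) + (3)²(0.22) + (4)²(0.1) + (5)²(0.18) + (6)²(0.08) + (7)²(0.28) = 24.68
V(Y) = E[Y²] − (E[Y])² = 24.68 − (4.4)² = 5.32
sd(Y) = √5.32 ≈ 2.307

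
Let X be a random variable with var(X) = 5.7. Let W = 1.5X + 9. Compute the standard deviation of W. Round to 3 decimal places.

var(1.5X + 9) = (1.5)²·5.7 = 12.825
sd(W) = √12.825 ≈ 3.581

3.581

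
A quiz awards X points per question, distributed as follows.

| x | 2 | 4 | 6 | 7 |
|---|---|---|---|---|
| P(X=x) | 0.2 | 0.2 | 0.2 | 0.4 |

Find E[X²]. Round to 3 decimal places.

30.800

E[X²] = (2)²(0.2) + (4)²(0.2) + (6)²(0.2) + (7)²(0.4) = 30.8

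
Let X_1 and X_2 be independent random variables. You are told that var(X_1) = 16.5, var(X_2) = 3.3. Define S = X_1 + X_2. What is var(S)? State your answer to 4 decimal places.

19.8000

By independence, var(S) = (1)²var(X_1) + (1)²var(X_2)
= (1)²·16.5 + (1)²·3.3 = 19.8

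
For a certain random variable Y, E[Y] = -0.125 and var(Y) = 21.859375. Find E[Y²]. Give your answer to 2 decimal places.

21.88

E[Y²] = var(Y) + (E[Y])² = 21.859375 + (-0.125)² = 21.875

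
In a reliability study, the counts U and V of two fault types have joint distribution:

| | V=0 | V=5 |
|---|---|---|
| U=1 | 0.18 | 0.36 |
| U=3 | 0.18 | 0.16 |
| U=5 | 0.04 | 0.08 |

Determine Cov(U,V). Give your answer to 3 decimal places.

-0.280

E[U] = 2.16,  E[V] = 3
E[UV] = 6.2
Cov(U,V) = E[UV] − E[U]E[V] = 6.2 − (2.16)(3) = -0.28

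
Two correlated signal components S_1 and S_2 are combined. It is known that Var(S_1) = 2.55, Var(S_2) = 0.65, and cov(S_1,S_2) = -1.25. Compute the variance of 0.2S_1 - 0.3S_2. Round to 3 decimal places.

0.311

Var(0.2S_1 - 0.3S_2) = (0.2)²·Var(S_1) + (-0.3)²·Var(S_2) + 2·(0.2)·(-0.3)·cov(S_1,S_2)
= 0.04·2.55 + 0.09·0.65 + -0.12·-1.25 = 0.3105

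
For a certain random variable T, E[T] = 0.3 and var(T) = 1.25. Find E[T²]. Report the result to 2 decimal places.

1.34

E[T²] = var(T) + (E[T])² = 1.25 + (0.3)² = 1.34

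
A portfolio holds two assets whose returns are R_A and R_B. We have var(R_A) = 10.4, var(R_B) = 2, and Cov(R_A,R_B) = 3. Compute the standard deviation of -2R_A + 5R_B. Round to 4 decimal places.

5.6214

var(-2R_A + 5R_B) = (-2)²·var(R_A) + (5)²·var(R_B) + 2·(-2)·(5)·Cov(R_A,R_B)
= 4·10.4 + 25·2 + -20·3 = 31.6
SD(-2R_A + 5R_B) = √31.6 ≈ 5.6214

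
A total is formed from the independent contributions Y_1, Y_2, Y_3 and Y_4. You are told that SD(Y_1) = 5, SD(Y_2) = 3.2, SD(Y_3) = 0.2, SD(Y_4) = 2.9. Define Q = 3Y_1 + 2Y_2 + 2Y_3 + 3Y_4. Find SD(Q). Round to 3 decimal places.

Var(Y_1) = 25, Var(Y_2) = 10.24, Var(Y_3) = 0.04, Var(Y_4) = 8.41
By independence, Var(Q) = (3)²Var(Y_1) + (2)²Var(Y_2) + (2)²Var(Y_3) + (3)²Var(Y_4)
= (3)²·25 + (2)²·10.24 + (2)²·0.04 + (3)²·8.41 = 341.81
SD(Q) = √341.81 ≈ 18.488

18.488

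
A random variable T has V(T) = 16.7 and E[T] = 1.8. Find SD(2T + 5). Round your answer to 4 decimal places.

8.1731

V(2T + 5) = (2)²·16.7 = 66.8
SD(2T + 5) = √66.8 ≈ 8.1731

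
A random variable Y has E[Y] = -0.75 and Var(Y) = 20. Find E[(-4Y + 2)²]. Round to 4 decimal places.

E[-4Y + 2] = -4·-0.75 + 2 = 5
Var(-4Y + 2) = (-4)²·20 = 320
E[(-4Y + 2)²] = Var((-4Y + 2)) + (E[(-4Y + 2)])² = 320 + (5)² = 345

345.0000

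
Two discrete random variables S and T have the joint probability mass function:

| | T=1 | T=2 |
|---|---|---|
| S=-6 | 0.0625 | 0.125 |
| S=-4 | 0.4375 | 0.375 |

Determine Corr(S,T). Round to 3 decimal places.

E[S] = -4.375,  E[T] = 1.5
E[ST] = -6.625
cov(S,T) = E[ST] − E[S]E[T] = -6.625 − (-4.375)(1.5) = -0.0625
V(S) = 0.609375,  V(T) = 0.25
ρ = -0.0625 / √(0.609375·0.25) ≈ -0.160

-0.160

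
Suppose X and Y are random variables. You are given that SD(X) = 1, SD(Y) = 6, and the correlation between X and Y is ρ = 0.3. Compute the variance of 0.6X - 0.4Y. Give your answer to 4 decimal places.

V(X) = (1)² = 1;  V(Y) = (6)² = 36
Cov(X,Y) = ρ·SD(X)·SD(Y) = 0.3·1·6 = 1.8
V(0.6X - 0.4Y) = (0.6)²·V(X) + (-0.4)²·V(Y) + 2·(0.6)·(-0.4)·Cov(X,Y)
= 0.36·1 + 0.16·36 + -0.48·1.8 = 5.256

5.2560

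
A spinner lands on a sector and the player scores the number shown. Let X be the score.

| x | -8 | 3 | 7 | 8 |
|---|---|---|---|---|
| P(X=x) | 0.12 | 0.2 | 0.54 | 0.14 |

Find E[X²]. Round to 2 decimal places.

E[X²] = (-8)²(0.12) + (3)²(0.2) + (7)²(0.54) + (8)²(0.14) = 44.9

44.90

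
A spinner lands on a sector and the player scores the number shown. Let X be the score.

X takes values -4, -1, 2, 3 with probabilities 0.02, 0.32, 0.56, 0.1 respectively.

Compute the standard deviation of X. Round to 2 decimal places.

E[X] = (-4)(0.02) + (-1)(0.32) + (2)(0.56) + (3)(0.1) = 1.02
E[X²] = (-4)²(0.02) + (-1)²(0.32) + (2)²(0.56) + (3)²(0.1) = 3.78
V(X) = E[X²] − (E[X])² = 3.78 − (1.02)² = 2.7396
SD(X) = √2.7396 ≈ 1.66

1.66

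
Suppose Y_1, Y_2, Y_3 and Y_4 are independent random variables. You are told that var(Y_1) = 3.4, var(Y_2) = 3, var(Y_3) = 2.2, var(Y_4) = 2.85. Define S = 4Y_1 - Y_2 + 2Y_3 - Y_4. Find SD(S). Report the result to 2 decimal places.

8.31

By independence, var(S) = (4)²var(Y_1) + (-1)²var(Y_2) + (2)²var(Y_3) + (-1)²var(Y_4)
= (4)²·3.4 + (-1)²·3 + (2)²·2.2 + (-1)²·2.85 = 69.05
SD(S) = √69.05 ≈ 8.31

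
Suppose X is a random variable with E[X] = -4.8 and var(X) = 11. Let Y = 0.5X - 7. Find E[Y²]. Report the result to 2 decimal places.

E[0.5X - 7] = 0.5·-4.8 − 7 = -9.4
var(0.5X - 7) = (0.5)²·11 = 2.75
E[Y²] = var(Y) + (E[Y])² = 2.75 + (-9.4)² = 91.11

91.11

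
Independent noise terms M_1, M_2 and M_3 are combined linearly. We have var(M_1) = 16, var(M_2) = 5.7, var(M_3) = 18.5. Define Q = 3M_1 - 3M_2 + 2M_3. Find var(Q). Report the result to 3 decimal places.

By independence, var(Q) = (3)²var(M_1) + (-3)²var(M_2) + (2)²var(M_3)
= (3)²·16 + (-3)²·5.7 + (2)²·18.5 = 269.3

269.300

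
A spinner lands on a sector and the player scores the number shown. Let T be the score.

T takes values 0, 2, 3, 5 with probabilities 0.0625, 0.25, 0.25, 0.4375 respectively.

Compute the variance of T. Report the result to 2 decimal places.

E[T] = (0)(0.0625) + (2)(0.25) + (3)(0.25) + (5)(0.4375) = 3.4375
E[T²] = (0)²(0.0625) + (2)²(0.25) + (3)²(0.25) + (5)²(0.4375) = 14.1875
Var(T) = E[T²] − (E[T])² = 14.1875 − (3.4375)² = 2.37109375

2.37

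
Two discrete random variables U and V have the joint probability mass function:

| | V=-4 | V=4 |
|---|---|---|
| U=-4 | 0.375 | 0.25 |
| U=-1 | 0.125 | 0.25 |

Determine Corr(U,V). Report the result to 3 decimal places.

E[U] = -2.875,  E[V] = 0
E[UV] = 1.5
cov(U,V) = E[UV] − E[U]E[V] = 1.5 − (-2.875)(0) = 1.5
var(U) = 2.109375,  var(V) = 16
ρ = 1.5 / √(2.109375·16) ≈ 0.258

0.258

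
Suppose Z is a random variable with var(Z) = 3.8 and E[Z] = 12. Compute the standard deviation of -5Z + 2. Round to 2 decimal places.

var(-5Z + 2) = (-5)²·3.8 = 95
σ(-5Z + 2) = √95 ≈ 9.75

9.75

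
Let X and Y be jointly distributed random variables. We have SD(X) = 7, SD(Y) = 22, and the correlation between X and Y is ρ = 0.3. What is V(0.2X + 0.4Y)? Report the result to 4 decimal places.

V(X) = (7)² = 49;  V(Y) = (22)² = 484
Cov(X,Y) = ρ·SD(X)·SD(Y) = 0.3·7·22 = 46.2
V(0.2X + 0.4Y) = (0.2)²·V(X) + (0.4)²·V(Y) + 2·(0.2)·(0.4)·Cov(X,Y)
= 0.04·49 + 0.16·484 + 0.16·46.2 = 86.792

86.7920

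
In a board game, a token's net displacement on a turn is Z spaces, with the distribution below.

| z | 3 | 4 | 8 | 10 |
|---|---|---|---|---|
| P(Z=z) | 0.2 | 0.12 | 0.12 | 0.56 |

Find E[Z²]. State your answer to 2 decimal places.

67.40

E[Z²] = (3)²(0.2) + (4)²(0.12) + (8)²(0.12) + (10)²(0.56) = 67.4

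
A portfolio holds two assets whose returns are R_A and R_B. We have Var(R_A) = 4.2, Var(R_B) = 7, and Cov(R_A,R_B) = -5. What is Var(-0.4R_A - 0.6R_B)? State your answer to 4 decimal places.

Var(-0.4R_A - 0.6R_B) = (-0.4)²·Var(R_A) + (-0.6)²·Var(R_B) + 2·(-0.4)·(-0.6)·Cov(R_A,R_B)
= 0.16·4.2 + 0.36·7 + 0.48·-5 = 0.792

0.7920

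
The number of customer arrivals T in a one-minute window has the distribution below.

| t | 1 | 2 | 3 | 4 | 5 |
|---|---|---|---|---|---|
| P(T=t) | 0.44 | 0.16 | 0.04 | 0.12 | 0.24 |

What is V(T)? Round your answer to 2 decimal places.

2.81

E[T] = (1)(0.44) + (2)(0.16) + (3)(0.04) + (4)(0.12) + (5)(0.24) = 2.56
E[T²] = (1)²(0.44) + (2)²(0.16) + (3)²(0.04) + (4)²(0.12) + (5)²(0.24) = 9.36
V(T) = E[T²] − (E[T])² = 9.36 − (2.56)² = 2.8064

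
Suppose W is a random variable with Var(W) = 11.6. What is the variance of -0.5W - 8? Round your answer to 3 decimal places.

Var(-0.5W - 8) = (-0.5)²·Var(W) = 0.25·11.6 = 2.9

2.900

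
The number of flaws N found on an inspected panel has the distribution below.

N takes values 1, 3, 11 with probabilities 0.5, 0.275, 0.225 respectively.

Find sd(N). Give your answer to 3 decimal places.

E[N] = (1)(0.5) + (3)(0.275) + (11)(0.225) = 3.8
E[N²] = (1)²(0.5) + (3)²(0.275) + (11)²(0.225) = 30.2
var(N) = E[N²] − (E[N])² = 30.2 − (3.8)² = 15.76
sd(N) = √15.76 ≈ 3.970

3.970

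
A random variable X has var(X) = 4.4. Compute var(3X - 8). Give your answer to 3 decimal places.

var(3X - 8) = (3)²·var(X) = 9·4.4 = 39.6

39.600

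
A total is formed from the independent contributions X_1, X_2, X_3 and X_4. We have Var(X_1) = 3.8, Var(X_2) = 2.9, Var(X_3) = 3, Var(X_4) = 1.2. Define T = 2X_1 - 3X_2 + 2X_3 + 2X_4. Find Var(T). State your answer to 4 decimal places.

58.1000

By independence, Var(T) = (2)²Var(X_1) + (-3)²Var(X_2) + (2)²Var(X_3) + (2)²Var(X_4)
= (2)²·3.8 + (-3)²·2.9 + (2)²·3 + (2)²·1.2 = 58.1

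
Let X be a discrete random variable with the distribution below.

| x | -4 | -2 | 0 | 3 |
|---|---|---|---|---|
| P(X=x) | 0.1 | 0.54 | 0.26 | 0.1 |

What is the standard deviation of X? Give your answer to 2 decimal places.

1.81

E[X] = (-4)(0.1) + (-2)(0.54) + (0)(0.26) + (3)(0.1) = -1.18
E[X²] = (-4)²(0.1) + (-2)²(0.54) + (0)²(0.26) + (3)²(0.1) = 4.66
V(X) = E[X²] − (E[X])² = 4.66 − (-1.18)² = 3.2676
SD(X) = √3.2676 ≈ 1.81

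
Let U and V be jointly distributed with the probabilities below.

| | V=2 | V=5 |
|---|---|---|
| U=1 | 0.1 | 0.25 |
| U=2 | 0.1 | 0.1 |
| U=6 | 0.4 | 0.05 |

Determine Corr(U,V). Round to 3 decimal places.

-0.551

E[U] = 3.45,  E[V] = 3.2
E[UV] = 9.15
Cov(U,V) = E[UV] − E[U]E[V] = 9.15 − (3.45)(3.2) = -1.89
Var(U) = 5.4475,  Var(V) = 2.16
ρ = -1.89 / √(5.4475·2.16) ≈ -0.551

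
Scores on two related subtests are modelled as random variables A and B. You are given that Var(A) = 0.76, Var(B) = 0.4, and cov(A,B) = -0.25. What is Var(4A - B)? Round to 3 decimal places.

14.560

Var(4A - B) = (4)²·Var(A) + (-1)²·Var(B) + 2·(4)·(-1)·cov(A,B)
= 16·0.76 + 1·0.4 + -8·-0.25 = 14.56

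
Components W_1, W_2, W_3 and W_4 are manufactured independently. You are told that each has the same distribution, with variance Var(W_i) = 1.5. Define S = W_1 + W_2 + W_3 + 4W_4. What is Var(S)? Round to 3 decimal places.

By independence, Var(S) = (1)²Var(W_1) + (1)²Var(W_2) + (1)²Var(W_3) + (4)²Var(W_4)
= (1)²·1.5 + (1)²·1.5 + (1)²·1.5 + (4)²·1.5 = 28.5

28.500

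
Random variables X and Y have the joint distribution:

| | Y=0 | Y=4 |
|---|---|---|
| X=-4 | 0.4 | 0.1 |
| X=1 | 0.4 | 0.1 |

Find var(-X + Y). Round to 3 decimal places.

8.810

E[X] = -1.5,  E[Y] = 0.8,  E[XY] = -1.2
var(X) = 8.5 − (-1.5)² = 6.25;  var(Y) = 3.2 − (0.8)² = 2.56
cov(X,Y) = -1.2 − (-1.5)(0.8) = 0
var(-X + Y) = (-1)²·6.25 + (1)²·2.56 + 2·(-1)·(1)·0 = 8.81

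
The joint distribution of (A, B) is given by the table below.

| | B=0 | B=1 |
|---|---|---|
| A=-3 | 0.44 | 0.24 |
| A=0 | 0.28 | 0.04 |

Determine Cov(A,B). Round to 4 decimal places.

E[A] = -2.04,  E[B] = 0.28
E[AB] = -0.72
Cov(A,B) = E[AB] − E[A]E[B] = -0.72 − (-2.04)(0.28) = -0.1488

-0.1488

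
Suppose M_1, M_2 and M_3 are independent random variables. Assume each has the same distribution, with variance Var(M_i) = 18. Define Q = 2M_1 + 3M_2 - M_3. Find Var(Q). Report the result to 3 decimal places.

By independence, Var(Q) = (2)²Var(M_1) + (3)²Var(M_2) + (-1)²Var(M_3)
= (2)²·18 + (3)²·18 + (-1)²·18 = 252

252.000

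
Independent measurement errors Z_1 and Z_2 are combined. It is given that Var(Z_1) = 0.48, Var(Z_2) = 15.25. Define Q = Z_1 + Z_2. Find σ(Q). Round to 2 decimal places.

By independence, Var(Q) = (1)²Var(Z_1) + (1)²Var(Z_2)
= (1)²·0.48 + (1)²·15.25 = 15.73
σ(Q) = √15.73 ≈ 3.97

3.97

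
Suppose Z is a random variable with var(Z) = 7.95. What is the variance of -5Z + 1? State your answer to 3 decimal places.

198.750

var(-5Z + 1) = (-5)²·var(Z) = 25·7.95 = 198.75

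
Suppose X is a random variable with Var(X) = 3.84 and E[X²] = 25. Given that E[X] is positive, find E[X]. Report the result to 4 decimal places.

4.6000

(E[X])² = E[X²] − Var(X) = 25 − 3.84 = 21.16
E[X] = √21.16 = 4.6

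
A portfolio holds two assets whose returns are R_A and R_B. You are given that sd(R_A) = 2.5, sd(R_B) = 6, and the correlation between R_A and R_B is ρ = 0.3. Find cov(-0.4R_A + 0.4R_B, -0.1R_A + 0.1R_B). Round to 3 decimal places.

var(R_A) = (2.5)² = 6.25;  var(R_B) = (6)² = 36
cov(R_A,R_B) = ρ·sd(R_A)·sd(R_B) = 0.3·2.5·6 = 4.5
cov(-0.4R_A + 0.4R_B, -0.1R_A + 0.1R_B) = (-0.4)(-0.1)var(R_A) + (0.4)(0.1)var(R_B) + [(-0.4)(0.1) + (0.4)(-0.1)]cov(R_A,R_B)
= 0.04·6.25 + 0.04·36 + -0.08·4.5 = 1.33

1.330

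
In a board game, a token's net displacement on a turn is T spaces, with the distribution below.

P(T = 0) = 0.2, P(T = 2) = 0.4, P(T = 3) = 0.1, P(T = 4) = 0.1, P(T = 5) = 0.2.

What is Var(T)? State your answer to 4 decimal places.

E[T] = (0)(0.2) + (2)(0.4) + (3)(0.1) + (4)(0.1) + (5)(0.2) = 2.5
E[T²] = (0)²(0.2) + (2)²(0.4) + (3)²(0.1) + (4)²(0.1) + (5)²(0.2) = 9.1
Var(T) = E[T²] − (E[T])² = 9.1 − (2.5)² = 2.85

2.8500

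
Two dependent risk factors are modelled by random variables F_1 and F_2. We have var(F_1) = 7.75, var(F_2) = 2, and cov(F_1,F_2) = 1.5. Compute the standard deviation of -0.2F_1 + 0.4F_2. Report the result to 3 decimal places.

0.624

var(-0.2F_1 + 0.4F_2) = (-0.2)²·var(F_1) + (0.4)²·var(F_2) + 2·(-0.2)·(0.4)·cov(F_1,F_2)
= 0.04·7.75 + 0.16·2 + -0.16·1.5 = 0.39
sd(-0.2F_1 + 0.4F_2) = √0.39 ≈ 0.624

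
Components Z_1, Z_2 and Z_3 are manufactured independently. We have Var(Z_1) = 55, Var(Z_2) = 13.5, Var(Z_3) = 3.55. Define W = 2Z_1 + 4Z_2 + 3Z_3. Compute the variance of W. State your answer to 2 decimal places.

467.95

By independence, Var(W) = (2)²Var(Z_1) + (4)²Var(Z_2) + (3)²Var(Z_3)
= (2)²·55 + (4)²·13.5 + (3)²·3.55 = 467.95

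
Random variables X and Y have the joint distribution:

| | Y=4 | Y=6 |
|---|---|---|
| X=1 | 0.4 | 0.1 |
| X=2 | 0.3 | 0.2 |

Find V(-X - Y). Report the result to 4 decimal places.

E[X] = 1.5,  E[Y] = 4.6,  E[XY] = 7
V(X) = 2.5 − (1.5)² = 0.25;  V(Y) = 22 − (4.6)² = 0.84
Cov(X,Y) = 7 − (1.5)(4.6) = 0.1
V(-X - Y) = (-1)²·0.25 + (-1)²·0.84 + 2·(-1)·(-1)·0.1 = 1.29

1.2900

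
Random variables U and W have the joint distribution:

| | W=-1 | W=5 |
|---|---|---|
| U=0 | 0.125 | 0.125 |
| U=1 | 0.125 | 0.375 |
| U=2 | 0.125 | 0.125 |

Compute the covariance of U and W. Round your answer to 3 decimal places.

0.000

E[U] = 1,  E[W] = 2.75
E[UW] = 2.75
Cov(U,W) = E[UW] − E[U]E[W] = 2.75 − (1)(2.75) = 0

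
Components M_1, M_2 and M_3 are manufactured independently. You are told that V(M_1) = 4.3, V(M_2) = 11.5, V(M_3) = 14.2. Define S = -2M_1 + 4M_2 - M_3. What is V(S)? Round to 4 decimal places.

By independence, V(S) = (-2)²V(M_1) + (4)²V(M_2) + (-1)²V(M_3)
= (-2)²·4.3 + (4)²·11.5 + (-1)²·14.2 = 215.4

215.4000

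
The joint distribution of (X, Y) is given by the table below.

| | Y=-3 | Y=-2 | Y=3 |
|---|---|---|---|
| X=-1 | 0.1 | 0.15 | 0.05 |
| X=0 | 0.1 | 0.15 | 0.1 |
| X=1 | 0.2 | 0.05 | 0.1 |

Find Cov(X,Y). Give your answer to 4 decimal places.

0.1075

E[X] = 0.05,  E[Y] = -1.15
E[XY] = 0.05
Cov(X,Y) = E[XY] − E[X]E[Y] = 0.05 − (0.05)(-1.15) = 0.1075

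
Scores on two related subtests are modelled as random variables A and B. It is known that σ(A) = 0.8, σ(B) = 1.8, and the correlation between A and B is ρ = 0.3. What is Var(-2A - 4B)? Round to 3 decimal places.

Var(A) = (0.8)² = 0.64;  Var(B) = (1.8)² = 3.24
Cov(A,B) = ρ·σ(A)·σ(B) = 0.3·0.8·1.8 = 0.432
Var(-2A - 4B) = (-2)²·Var(A) + (-4)²·Var(B) + 2·(-2)·(-4)·Cov(A,B)
= 4·0.64 + 16·3.24 + 16·0.432 = 61.312

61.312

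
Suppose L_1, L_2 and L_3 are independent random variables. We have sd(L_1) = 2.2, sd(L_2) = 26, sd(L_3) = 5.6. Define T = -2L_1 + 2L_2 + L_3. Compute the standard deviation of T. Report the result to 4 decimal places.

52.4854

V(L_1) = 4.84, V(L_2) = 676, V(L_3) = 31.36
By independence, V(T) = (-2)²V(L_1) + (2)²V(L_2) + (1)²V(L_3)
= (-2)²·4.84 + (2)²·676 + (1)²·31.36 = 2754.72
sd(T) = √2754.72 ≈ 52.4854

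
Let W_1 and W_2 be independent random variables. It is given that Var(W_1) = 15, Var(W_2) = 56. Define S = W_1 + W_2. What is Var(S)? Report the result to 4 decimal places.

By independence, Var(S) = (1)²Var(W_1) + (1)²Var(W_2)
= (1)²·15 + (1)²·56 = 71

71.0000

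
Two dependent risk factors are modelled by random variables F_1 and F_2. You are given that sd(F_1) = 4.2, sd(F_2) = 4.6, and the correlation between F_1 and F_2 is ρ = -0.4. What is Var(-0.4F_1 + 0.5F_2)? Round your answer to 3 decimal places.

11.204

Var(F_1) = (4.2)² = 17.64;  Var(F_2) = (4.6)² = 21.16
Cov(F_1,F_2) = ρ·sd(F_1)·sd(F_2) = -0.4·4.2·4.6 = -7.728
Var(-0.4F_1 + 0.5F_2) = (-0.4)²·Var(F_1) + (0.5)²·Var(F_2) + 2·(-0.4)·(0.5)·Cov(F_1,F_2)
= 0.16·17.64 + 0.25·21.16 + -0.4·-7.728 = 11.2036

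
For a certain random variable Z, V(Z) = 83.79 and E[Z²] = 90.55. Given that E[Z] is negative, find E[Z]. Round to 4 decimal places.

-2.6000

(E[Z])² = E[Z²] − V(Z) = 90.55 − 83.79 = 6.76
E[Z] = −√6.76 = -2.6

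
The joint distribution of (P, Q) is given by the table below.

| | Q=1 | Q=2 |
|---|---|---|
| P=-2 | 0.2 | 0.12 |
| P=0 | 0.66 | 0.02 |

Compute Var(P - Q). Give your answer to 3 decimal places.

1.292

E[P] = -0.64,  E[Q] = 1.14,  E[PQ] = -0.88
Var(P) = 1.28 − (-0.64)² = 0.8704;  Var(Q) = 1.42 − (1.14)² = 0.1204
Cov(P,Q) = -0.88 − (-0.64)(1.14) = -0.1504
Var(P - Q) = (1)²·0.8704 + (-1)²·0.1204 + 2·(1)·(-1)·-0.1504 = 1.2916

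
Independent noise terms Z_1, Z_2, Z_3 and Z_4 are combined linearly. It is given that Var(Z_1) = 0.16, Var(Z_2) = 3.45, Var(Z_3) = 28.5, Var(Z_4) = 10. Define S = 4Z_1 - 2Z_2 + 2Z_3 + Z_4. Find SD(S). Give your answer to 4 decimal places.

By independence, Var(S) = (4)²Var(Z_1) + (-2)²Var(Z_2) + (2)²Var(Z_3) + (1)²Var(Z_4)
= (4)²·0.16 + (-2)²·3.45 + (2)²·28.5 + (1)²·10 = 140.36
SD(S) = √140.36 ≈ 11.8474

11.8474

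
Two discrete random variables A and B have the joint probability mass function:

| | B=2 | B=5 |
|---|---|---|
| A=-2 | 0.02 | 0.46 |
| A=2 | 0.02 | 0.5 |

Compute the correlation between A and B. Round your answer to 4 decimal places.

E[A] = 0.08,  E[B] = 4.88
E[AB] = 0.4
Cov(A,B) = E[AB] − E[A]E[B] = 0.4 − (0.08)(4.88) = 0.0096
Var(A) = 3.9936,  Var(B) = 0.3456
ρ = 0.0096 / √(3.9936·0.3456) ≈ 0.0082

0.0082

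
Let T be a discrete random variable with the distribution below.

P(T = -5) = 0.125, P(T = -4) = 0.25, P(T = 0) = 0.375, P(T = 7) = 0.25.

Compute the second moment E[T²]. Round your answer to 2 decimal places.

E[T²] = (-5)²(0.125) + (-4)²(0.25) + (0)²(0.375) + (7)²(0.25) = 19.375

19.38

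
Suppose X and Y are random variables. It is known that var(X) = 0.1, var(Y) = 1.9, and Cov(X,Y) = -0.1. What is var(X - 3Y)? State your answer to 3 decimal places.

var(X - 3Y) = (1)²·var(X) + (-3)²·var(Y) + 2·(1)·(-3)·Cov(X,Y)
= 1·0.1 + 9·1.9 + -6·-0.1 = 17.8

17.800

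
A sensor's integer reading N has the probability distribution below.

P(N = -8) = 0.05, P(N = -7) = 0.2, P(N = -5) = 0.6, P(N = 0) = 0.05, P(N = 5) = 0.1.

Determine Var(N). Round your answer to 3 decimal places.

E[N] = (-8)(0.05) + (-7)(0.2) + (-5)(0.6) + (0)(0.05) + (5)(0.1) = -4.3
E[N²] = (-8)²(0.05) + (-7)²(0.2) + (-5)²(0.6) + (0)²(0.05) + (5)²(0.1) = 30.5
Var(N) = E[N²] − (E[N])² = 30.5 − (-4.3)² = 12.01

12.010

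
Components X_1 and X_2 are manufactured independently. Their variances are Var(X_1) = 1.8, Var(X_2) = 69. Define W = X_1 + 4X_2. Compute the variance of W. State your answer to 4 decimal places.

By independence, Var(W) = (1)²Var(X_1) + (4)²Var(X_2)
= (1)²·1.8 + (4)²·69 = 1105.8

1105.8000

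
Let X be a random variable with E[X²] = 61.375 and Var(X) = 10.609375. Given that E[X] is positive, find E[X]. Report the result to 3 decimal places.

7.125

(E[X])² = E[X²] − Var(X) = 61.375 − 10.609375 = 50.765625
E[X] = √50.765625 = 7.125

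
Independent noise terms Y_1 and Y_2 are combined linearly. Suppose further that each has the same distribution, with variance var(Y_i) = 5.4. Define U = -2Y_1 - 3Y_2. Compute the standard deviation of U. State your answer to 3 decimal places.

8.379

By independence, var(U) = (-2)²var(Y_1) + (-3)²var(Y_2)
= (-2)²·5.4 + (-3)²·5.4 = 70.2
SD(U) = √70.2 ≈ 8.379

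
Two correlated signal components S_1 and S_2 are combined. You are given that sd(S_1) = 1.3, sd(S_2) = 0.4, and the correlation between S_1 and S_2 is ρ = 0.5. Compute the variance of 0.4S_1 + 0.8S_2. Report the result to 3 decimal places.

0.539

var(S_1) = (1.3)² = 1.69;  var(S_2) = (0.4)² = 0.16
Cov(S_1,S_2) = ρ·sd(S_1)·sd(S_2) = 0.5·1.3·0.4 = 0.26
var(0.4S_1 + 0.8S_2) = (0.4)²·var(S_1) + (0.8)²·var(S_2) + 2·(0.4)·(0.8)·Cov(S_1,S_2)
= 0.16·1.69 + 0.64·0.16 + 0.64·0.26 = 0.5392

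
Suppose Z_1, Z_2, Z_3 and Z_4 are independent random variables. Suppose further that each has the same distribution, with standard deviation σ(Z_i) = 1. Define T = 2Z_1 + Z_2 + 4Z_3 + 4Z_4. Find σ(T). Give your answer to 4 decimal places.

Var(Z_i) = (1)² = 1
By independence, Var(T) = (2)²Var(Z_1) + (1)²Var(Z_2) + (4)²Var(Z_3) + (4)²Var(Z_4)
= (2)²·1 + (1)²·1 + (4)²·1 + (4)²·1 = 37
σ(T) = √37 ≈ 6.0828

6.0828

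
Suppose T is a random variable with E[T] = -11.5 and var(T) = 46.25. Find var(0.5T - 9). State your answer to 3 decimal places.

11.563

var(0.5T - 9) = (0.5)²·var(T) = 0.25·46.25 = 11.5625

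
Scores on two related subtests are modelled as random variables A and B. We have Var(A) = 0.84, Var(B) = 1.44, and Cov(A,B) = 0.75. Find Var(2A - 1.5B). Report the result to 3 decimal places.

Var(2A - 1.5B) = (2)²·Var(A) + (-1.5)²·Var(B) + 2·(2)·(-1.5)·Cov(A,B)
= 4·0.84 + 2.25·1.44 + -6·0.75 = 2.1

2.100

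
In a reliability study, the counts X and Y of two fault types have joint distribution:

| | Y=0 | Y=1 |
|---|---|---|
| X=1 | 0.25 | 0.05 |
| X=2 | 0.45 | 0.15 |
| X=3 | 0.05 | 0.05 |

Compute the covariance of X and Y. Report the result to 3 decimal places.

0.050

E[X] = 1.8,  E[Y] = 0.25
E[XY] = 0.5
Cov(X,Y) = E[XY] − E[X]E[Y] = 0.5 − (1.8)(0.25) = 0.05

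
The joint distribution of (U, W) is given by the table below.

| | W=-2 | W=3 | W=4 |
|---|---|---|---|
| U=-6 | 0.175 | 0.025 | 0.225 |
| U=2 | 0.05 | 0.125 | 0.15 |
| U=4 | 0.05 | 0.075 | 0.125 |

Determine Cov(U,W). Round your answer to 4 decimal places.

2.4125

E[U] = -0.9,  E[W] = 2.125
E[UW] = 0.5
Cov(U,W) = E[UW] − E[U]E[W] = 0.5 − (-0.9)(2.125) = 2.4125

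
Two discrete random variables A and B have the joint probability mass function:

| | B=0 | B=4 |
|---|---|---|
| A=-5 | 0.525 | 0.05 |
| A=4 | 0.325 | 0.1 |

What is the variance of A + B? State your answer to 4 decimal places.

24.4444

E[A] = -1.175,  E[B] = 0.6,  E[AB] = 0.6
V(A) = 21.175 − (-1.175)² = 19.794375;  V(B) = 2.4 − (0.6)² = 2.04
cov(A,B) = 0.6 − (-1.175)(0.6) = 1.305
V(A + B) = (1)²·19.794375 + (1)²·2.04 + 2·(1)·(1)·1.305 = 24.444375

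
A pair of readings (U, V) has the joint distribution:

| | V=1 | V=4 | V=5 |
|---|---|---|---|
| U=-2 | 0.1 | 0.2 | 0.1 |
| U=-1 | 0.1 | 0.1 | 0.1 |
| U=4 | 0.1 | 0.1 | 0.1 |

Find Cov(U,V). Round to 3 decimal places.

-0.140

E[U] = 0.1,  E[V] = 3.4
E[UV] = 0.2
Cov(U,V) = E[UV] − E[U]E[V] = 0.2 − (0.1)(3.4) = -0.14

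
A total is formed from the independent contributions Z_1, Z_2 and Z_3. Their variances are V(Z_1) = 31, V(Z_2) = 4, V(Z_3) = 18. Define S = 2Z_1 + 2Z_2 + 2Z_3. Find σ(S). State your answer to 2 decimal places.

14.56

By independence, V(S) = (2)²V(Z_1) + (2)²V(Z_2) + (2)²V(Z_3)
= (2)²·31 + (2)²·4 + (2)²·18 = 212
σ(S) = √212 ≈ 14.56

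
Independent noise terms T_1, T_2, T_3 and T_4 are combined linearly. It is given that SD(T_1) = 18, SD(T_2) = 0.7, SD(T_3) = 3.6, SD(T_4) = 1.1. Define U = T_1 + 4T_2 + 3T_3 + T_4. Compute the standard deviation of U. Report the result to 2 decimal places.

21.21

var(T_1) = 324, var(T_2) = 0.49, var(T_3) = 12.96, var(T_4) = 1.21
By independence, var(U) = (1)²var(T_1) + (4)²var(T_2) + (3)²var(T_3) + (1)²var(T_4)
= (1)²·324 + (4)²·0.49 + (3)²·12.96 + (1)²·1.21 = 449.69
SD(U) = √449.69 ≈ 21.21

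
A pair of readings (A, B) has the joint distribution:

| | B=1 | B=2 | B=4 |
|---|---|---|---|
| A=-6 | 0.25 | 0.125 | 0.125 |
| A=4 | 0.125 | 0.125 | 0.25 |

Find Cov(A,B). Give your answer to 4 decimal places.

1.8750

E[A] = -1,  E[B] = 2.375
E[AB] = -0.5
Cov(A,B) = E[AB] − E[A]E[B] = -0.5 − (-1)(2.375) = 1.875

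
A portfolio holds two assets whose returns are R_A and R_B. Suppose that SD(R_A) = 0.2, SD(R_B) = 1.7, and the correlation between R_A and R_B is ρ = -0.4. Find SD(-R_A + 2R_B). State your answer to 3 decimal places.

V(R_A) = (0.2)² = 0.04;  V(R_B) = (1.7)² = 2.89
Cov(R_A,R_B) = ρ·SD(R_A)·SD(R_B) = -0.4·0.2·1.7 = -0.136
V(-R_A + 2R_B) = (-1)²·V(R_A) + (2)²·V(R_B) + 2·(-1)·(2)·Cov(R_A,R_B)
= 1·0.04 + 4·2.89 + -4·-0.136 = 12.144
SD(-R_A + 2R_B) = √12.144 ≈ 3.485

3.485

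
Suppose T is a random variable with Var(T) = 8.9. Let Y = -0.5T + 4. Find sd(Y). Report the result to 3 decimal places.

Var(-0.5T + 4) = (-0.5)²·8.9 = 2.225
sd(Y) = √2.225 ≈ 1.492

1.492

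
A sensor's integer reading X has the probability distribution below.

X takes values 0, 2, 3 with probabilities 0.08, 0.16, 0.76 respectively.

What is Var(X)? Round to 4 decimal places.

E[X] = (0)(0.08) + (2)(0.16) + (3)(0.76) = 2.6
E[X²] = (0)²(0.08) + (2)²(0.16) + (3)²(0.76) = 7.48
Var(X) = E[X²] − (E[X])² = 7.48 − (2.6)² = 0.72

0.7200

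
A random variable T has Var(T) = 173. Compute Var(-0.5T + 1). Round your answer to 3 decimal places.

Var(-0.5T + 1) = (-0.5)²·Var(T) = 0.25·173 = 43.25

43.250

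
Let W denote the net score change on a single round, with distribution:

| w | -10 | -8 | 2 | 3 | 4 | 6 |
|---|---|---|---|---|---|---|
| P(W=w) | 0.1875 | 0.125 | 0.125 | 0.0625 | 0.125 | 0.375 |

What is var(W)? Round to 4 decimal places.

43.2148

E[W] = (-10)(0.1875) + (-8)(0.125) + (2)(0.125) + (3)(0.0625) + (4)(0.125) + (6)(0.375) = 0.3125
E[W²] = (-10)²(0.1875) + (-8)²(0.125) + (2)²(0.125) + (3)²(0.0625) + (4)²(0.125) + (6)²(0.375) = 43.3125
var(W) = E[W²] − (E[W])² = 43.3125 − (0.3125)² = 43.21484375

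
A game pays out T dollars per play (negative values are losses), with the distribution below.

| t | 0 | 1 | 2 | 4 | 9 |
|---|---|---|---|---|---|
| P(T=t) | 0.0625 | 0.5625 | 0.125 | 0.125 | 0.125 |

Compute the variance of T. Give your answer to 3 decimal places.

7.246

E[T] = (0)(0.0625) + (1)(0.5625) + (2)(0.125) + (4)(0.125) + (9)(0.125) = 2.4375
E[T²] = (0)²(0.0625) + (1)²(0.5625) + (2)²(0.125) + (4)²(0.125) + (9)²(0.125) = 13.1875
var(T) = E[T²] − (E[T])² = 13.1875 − (2.4375)² = 7.24609375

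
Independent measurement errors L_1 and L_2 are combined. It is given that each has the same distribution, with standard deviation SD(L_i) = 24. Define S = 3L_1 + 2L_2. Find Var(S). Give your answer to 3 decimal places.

Var(L_i) = (24)² = 576
By independence, Var(S) = (3)²Var(L_1) + (2)²Var(L_2)
= (3)²·576 + (2)²·576 = 7488

7488.000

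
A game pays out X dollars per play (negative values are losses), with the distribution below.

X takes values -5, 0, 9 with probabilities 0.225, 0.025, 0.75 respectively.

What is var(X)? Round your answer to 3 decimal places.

E[X] = (-5)(0.225) + (0)(0.025) + (9)(0.75) = 5.625
E[X²] = (-5)²(0.225) + (0)²(0.025) + (9)²(0.75) = 66.375
var(X) = E[X²] − (E[X])² = 66.375 − (5.625)² = 34.734375

34.734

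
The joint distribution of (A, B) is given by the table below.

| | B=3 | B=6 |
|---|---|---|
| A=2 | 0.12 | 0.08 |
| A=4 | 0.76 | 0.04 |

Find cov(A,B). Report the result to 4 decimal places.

-0.3360

E[A] = 3.6,  E[B] = 3.36
E[AB] = 11.76
cov(A,B) = E[AB] − E[A]E[B] = 11.76 − (3.6)(3.36) = -0.336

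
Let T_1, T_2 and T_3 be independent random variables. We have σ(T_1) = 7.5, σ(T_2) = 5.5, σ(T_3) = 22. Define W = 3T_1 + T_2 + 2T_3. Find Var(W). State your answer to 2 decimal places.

Var(T_1) = 56.25, Var(T_2) = 30.25, Var(T_3) = 484
By independence, Var(W) = (3)²Var(T_1) + (1)²Var(T_2) + (2)²Var(T_3)
= (3)²·56.25 + (1)²·30.25 + (2)²·484 = 2472.5

2472.50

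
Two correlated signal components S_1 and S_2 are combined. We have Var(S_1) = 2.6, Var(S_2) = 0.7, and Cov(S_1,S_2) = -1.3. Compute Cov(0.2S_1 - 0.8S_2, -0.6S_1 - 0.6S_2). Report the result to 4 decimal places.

Cov(0.2S_1 - 0.8S_2, -0.6S_1 - 0.6S_2) = (0.2)(-0.6)Var(S_1) + (-0.8)(-0.6)Var(S_2) + [(0.2)(-0.6) + (-0.8)(-0.6)]Cov(S_1,S_2)
= -0.12·2.6 + 0.48·0.7 + 0.36·-1.3 = -0.444

-0.4440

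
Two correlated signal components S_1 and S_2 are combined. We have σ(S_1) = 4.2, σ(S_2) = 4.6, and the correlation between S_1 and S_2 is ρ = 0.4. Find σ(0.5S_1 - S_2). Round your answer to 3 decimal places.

4.224

Var(S_1) = (4.2)² = 17.64;  Var(S_2) = (4.6)² = 21.16
cov(S_1,S_2) = ρ·σ(S_1)·σ(S_2) = 0.4·4.2·4.6 = 7.728
Var(0.5S_1 - S_2) = (0.5)²·Var(S_1) + (-1)²·Var(S_2) + 2·(0.5)·(-1)·cov(S_1,S_2)
= 0.25·17.64 + 1·21.16 + -1·7.728 = 17.842
σ(0.5S_1 - S_2) = √17.842 ≈ 4.224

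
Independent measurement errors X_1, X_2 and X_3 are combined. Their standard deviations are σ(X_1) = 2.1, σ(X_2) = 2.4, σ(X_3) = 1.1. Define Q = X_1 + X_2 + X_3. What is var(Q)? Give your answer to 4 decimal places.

11.3800

var(X_1) = 4.41, var(X_2) = 5.76, var(X_3) = 1.21
By independence, var(Q) = (1)²var(X_1) + (1)²var(X_2) + (1)²var(X_3)
= (1)²·4.41 + (1)²·5.76 + (1)²·1.21 = 11.38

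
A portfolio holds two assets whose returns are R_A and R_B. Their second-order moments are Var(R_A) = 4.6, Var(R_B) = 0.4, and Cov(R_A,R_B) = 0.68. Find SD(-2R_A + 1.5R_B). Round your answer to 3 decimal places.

3.901

Var(-2R_A + 1.5R_B) = (-2)²·Var(R_A) + (1.5)²·Var(R_B) + 2·(-2)·(1.5)·Cov(R_A,R_B)
= 4·4.6 + 2.25·0.4 + -6·0.68 = 15.22
SD(-2R_A + 1.5R_B) = √15.22 ≈ 3.901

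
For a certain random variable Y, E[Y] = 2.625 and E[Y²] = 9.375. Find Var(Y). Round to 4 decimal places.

Var(Y) = 9.375 − (2.625)² = 2.484375

2.4844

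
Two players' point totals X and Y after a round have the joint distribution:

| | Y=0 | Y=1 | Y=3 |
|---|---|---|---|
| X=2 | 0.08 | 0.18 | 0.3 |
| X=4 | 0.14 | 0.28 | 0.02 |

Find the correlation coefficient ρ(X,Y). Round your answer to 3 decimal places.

-0.499

E[X] = 2.88,  E[Y] = 1.42
E[XY] = 3.52
Cov(X,Y) = E[XY] − E[X]E[Y] = 3.52 − (2.88)(1.42) = -0.5696
V(X) = 0.9856,  V(Y) = 1.3236
ρ = -0.5696 / √(0.9856·1.3236) ≈ -0.499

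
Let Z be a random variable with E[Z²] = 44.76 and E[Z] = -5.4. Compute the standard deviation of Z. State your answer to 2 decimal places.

3.95

var(Z) = 44.76 − (-5.4)² = 15.6
sd(Z) = √15.6 ≈ 3.95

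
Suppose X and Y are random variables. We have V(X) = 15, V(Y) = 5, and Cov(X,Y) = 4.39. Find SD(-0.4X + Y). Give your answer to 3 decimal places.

V(-0.4X + Y) = (-0.4)²·V(X) + (1)²·V(Y) + 2·(-0.4)·(1)·Cov(X,Y)
= 0.16·15 + 1·5 + -0.8·4.39 = 3.888
SD(-0.4X + Y) = √3.888 ≈ 1.972

1.972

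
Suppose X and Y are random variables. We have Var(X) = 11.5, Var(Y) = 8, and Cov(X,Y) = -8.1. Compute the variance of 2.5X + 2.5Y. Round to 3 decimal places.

Var(2.5X + 2.5Y) = (2.5)²·Var(X) + (2.5)²·Var(Y) + 2·(2.5)·(2.5)·Cov(X,Y)
= 6.25·11.5 + 6.25·8 + 12.5·-8.1 = 20.625

20.625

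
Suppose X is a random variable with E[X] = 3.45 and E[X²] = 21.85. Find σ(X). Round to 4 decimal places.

Var(X) = 21.85 − (3.45)² = 9.9475
σ(X) = √9.9475 ≈ 3.1540

3.1540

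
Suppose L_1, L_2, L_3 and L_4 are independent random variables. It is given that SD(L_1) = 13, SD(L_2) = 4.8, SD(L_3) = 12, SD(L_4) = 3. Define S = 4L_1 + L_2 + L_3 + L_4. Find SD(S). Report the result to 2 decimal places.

53.67

Var(L_1) = 169, Var(L_2) = 23.04, Var(L_3) = 144, Var(L_4) = 9
By independence, Var(S) = (4)²Var(L_1) + (1)²Var(L_2) + (1)²Var(L_3) + (1)²Var(L_4)
= (4)²·169 + (1)²·23.04 + (1)²·144 + (1)²·9 = 2880.04
SD(S) = √2880.04 ≈ 53.67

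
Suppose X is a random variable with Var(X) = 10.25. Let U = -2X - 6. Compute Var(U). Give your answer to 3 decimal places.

41.000

Var(-2X - 6) = (-2)²·Var(X) = 4·10.25 = 41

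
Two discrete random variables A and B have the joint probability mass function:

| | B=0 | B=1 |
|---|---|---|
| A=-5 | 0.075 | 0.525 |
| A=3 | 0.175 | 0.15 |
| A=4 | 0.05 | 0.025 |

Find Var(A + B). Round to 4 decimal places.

E[A] = -1.725,  E[B] = 0.7,  E[AB] = -2.075
Var(A) = 19.125 − (-1.725)² = 16.149375;  Var(B) = 0.7 − (0.7)² = 0.21
Cov(A,B) = -2.075 − (-1.725)(0.7) = -0.8675
Var(A + B) = (1)²·16.149375 + (1)²·0.21 + 2·(1)·(1)·-0.8675 = 14.624375

14.6244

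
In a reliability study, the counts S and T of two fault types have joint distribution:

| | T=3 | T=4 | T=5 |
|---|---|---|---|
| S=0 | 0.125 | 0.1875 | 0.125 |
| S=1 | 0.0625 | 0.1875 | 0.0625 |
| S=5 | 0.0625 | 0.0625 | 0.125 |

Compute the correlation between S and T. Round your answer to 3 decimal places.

0.142

E[S] = 1.5625,  E[T] = 4.0625
E[ST] = 6.5625
Cov(S,T) = E[ST] − E[S]E[T] = 6.5625 − (1.5625)(4.0625) = 0.21484375
Var(S) = 4.12109375,  Var(T) = 0.55859375
ρ = 0.21484375 / √(4.12109375·0.55859375) ≈ 0.142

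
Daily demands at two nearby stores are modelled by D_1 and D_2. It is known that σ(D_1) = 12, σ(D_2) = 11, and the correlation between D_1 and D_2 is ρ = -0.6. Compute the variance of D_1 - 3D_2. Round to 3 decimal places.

1708.200

V(D_1) = (12)² = 144;  V(D_2) = (11)² = 121
cov(D_1,D_2) = ρ·σ(D_1)·σ(D_2) = -0.6·12·11 = -79.2
V(D_1 - 3D_2) = (1)²·V(D_1) + (-3)²·V(D_2) + 2·(1)·(-3)·cov(D_1,D_2)
= 1·144 + 9·121 + -6·-79.2 = 1708.2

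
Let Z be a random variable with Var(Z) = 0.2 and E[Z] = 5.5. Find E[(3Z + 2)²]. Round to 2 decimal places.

344.05

E[3Z + 2] = 3·5.5 + 2 = 18.5
Var(3Z + 2) = (3)²·0.2 = 1.8
E[(3Z + 2)²] = Var((3Z + 2)) + (E[(3Z + 2)])² = 1.8 + (18.5)² = 344.05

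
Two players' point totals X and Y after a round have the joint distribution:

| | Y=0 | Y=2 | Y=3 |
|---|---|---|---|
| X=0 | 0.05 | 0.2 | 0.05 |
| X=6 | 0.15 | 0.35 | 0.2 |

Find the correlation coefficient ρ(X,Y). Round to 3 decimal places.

E[X] = 4.2,  E[Y] = 1.85
E[XY] = 7.8
Cov(X,Y) = E[XY] − E[X]E[Y] = 7.8 − (4.2)(1.85) = 0.03
V(X) = 7.56,  V(Y) = 1.0275
ρ = 0.03 / √(7.56·1.0275) ≈ 0.011

0.011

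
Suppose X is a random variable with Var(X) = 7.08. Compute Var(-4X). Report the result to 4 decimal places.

Var(-4X) = (-4)²·Var(X) = 16·7.08 = 113.28

113.2800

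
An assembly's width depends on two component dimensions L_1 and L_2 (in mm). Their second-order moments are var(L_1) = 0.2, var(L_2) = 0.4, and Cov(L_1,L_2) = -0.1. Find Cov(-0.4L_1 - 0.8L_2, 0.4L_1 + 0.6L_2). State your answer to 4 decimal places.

Cov(-0.4L_1 - 0.8L_2, 0.4L_1 + 0.6L_2) = (-0.4)(0.4)var(L_1) + (-0.8)(0.6)var(L_2) + [(-0.4)(0.6) + (-0.8)(0.4)]Cov(L_1,L_2)
= -0.16·0.2 + -0.48·0.4 + -0.56·-0.1 = -0.168

-0.1680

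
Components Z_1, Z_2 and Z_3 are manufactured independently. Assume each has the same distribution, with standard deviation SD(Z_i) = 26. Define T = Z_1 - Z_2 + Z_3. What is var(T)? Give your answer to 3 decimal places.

var(Z_i) = (26)² = 676
By independence, var(T) = (1)²var(Z_1) + (-1)²var(Z_2) + (1)²var(Z_3)
= (1)²·676 + (-1)²·676 + (1)²·676 = 2028

2028.000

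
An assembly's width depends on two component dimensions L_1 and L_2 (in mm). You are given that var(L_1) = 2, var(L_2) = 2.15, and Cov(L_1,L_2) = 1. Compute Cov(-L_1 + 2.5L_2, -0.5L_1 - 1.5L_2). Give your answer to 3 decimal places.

-6.813

Cov(-L_1 + 2.5L_2, -0.5L_1 - 1.5L_2) = (-1)(-0.5)var(L_1) + (2.5)(-1.5)var(L_2) + [(-1)(-1.5) + (2.5)(-0.5)]Cov(L_1,L_2)
= 0.5·2 + -3.75·2.15 + 0.25·1 = -6.8125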